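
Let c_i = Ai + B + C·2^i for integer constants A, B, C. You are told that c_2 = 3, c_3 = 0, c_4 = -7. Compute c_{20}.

The three given values yield: 2A + B + 4C = 3; 3A + B + 8C = 0; 4A + B + 16C = -7.
Subtracting the first from the second: A + 4C = -3.
Subtracting the second from the third: A + 8C = -7.
Solving: C = -1, A = 1, then B = 5.
Hence c_{20} = 1·20 + 5 + (-1)·1048576 = -1048551.

-1048551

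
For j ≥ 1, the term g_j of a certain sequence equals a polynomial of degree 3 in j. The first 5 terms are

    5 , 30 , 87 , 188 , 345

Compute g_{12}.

4020

1st diffs: 25, 57, 101, 157.
2nd diffs: 32, 44, 56.
3rd diffs: 12, 12 (constant).
So g_j = 2j^3 + 4j^2 - j.
Evaluating at j = 12 gives g_{12} = 4020.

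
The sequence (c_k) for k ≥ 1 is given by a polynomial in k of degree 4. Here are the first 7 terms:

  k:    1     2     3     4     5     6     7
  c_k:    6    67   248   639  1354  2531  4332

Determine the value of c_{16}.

87231

1st diffs: 61, 181, 391, 715, 1177, 1801.
2nd diffs: 120, 210, 324, 462, 624.
3rd diffs: 90, 114, 138, 162.
4th diffs: 24, 24, 24 (constant).
Newton forward-difference form: c_k = 6 + 61·C(k-1,1) + 120·C(k-1,2) + 90·C(k-1,3) + 24·C(k-1,4).
At k = 16: k-1 = 15, so c_{16} = 6 + 915 + 12600 + 40950 + 32760 = 87231.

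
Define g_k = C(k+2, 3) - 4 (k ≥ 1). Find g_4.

16

C(6, 3) = 20, so g_4 = 16.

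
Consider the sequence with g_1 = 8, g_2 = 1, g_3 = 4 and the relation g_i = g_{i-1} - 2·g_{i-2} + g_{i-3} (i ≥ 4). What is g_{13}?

103

Applying the relation repeatedly:
g_4 = 10, g_5 = 3, g_6 = -13, g_7 = -9, g_8 = 20, g_9 = 25, g_{10} = -24, g_{11} = -54, g_{12} = 19, g_{13} = 103.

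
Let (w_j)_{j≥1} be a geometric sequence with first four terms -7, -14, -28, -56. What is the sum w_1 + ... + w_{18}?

Common ratio r = 2.
w_j = (-7)·2^(j-1).
S = (-7)·(2^18 - 1)/(2 - 1) = (-7)·(262144 - 1)/(1) = -1835001.

-1835001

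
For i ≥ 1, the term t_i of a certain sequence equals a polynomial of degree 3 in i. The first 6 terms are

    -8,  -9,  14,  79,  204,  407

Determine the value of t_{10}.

2359

1st diffs: -1, 23, 65, 125, 203.
2nd diffs: 24, 42, 60, 78.
3rd diffs: 18, 18, 18 (constant).
So t_i = 3i^3 - 6i^2 - 4i - 1.
Evaluating at i = 10 gives t_{10} = 2359.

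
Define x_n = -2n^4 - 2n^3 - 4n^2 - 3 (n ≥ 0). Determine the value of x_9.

-14907

x_9 = -2·9^4 - 2·9^3 - 4·9^2 - 3 = -14907.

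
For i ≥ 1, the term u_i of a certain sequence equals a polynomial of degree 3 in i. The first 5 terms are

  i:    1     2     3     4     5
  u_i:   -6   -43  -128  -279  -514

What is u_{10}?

1st diffs: -37, -85, -151, -235.
2nd diffs: -48, -66, -84.
3rd diffs: -18, -18 (constant).
Newton forward-difference form: u_i = -6 + (-37)·C(i-1,1) + (-48)·C(i-1,2) + (-18)·C(i-1,3).
At i = 10: i-1 = 9, so u_{10} = -6 - 333 - 1728 - 1512 = -3579.

-3579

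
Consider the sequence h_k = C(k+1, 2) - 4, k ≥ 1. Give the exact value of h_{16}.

C(17, 2) = 136, so h_{16} = 132.

132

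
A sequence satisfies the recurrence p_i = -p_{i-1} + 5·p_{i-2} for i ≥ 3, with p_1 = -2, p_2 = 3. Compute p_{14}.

Iterate the recurrence:
p_3 = -13;  p_4 = 28;  p_5 = -93;  …;  p_{11} = -41433;  p_{12} = 114773;  p_{13} = -321938;  p_{14} = 895803.

895803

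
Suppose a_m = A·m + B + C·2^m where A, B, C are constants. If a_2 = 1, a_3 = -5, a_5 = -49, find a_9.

-1001

Write the equations: 2A + B + 4C = 1; 3A + B + 8C = -5; 5A + B + 32C = -49.
Subtracting the first from the second: A + 4C = -6.
Subtracting the second from the third: 2A + 24C = -44.
Solving: C = -2, A = 2, then B = 5.
Therefore a_9 = 18 + 5 + (-2)·512 = -1001.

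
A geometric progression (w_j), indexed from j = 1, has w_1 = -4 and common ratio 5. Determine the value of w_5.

-2500

w_j = (-4)·5^(j-1).
w_5 = (-4)·5^4 = -2500.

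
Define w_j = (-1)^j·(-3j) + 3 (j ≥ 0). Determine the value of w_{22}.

-63

(-1)^22 = 1; -3j at j=22 is -66; so w_{22} = -63.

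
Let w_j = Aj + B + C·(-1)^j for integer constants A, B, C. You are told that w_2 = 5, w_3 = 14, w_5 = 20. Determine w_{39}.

Write the equations: 2A + B + C = 5; 3A + B - C = 14; 5A + B - C = 20.
Subtracting the first from the second: A - 2C = 9.
Subtracting the second from the third: 2A = 6.
Solving: C = -3, A = 3, then B = 2.
Therefore w_{39} = 117 + 2 + (-3)·(-1) = 122.

122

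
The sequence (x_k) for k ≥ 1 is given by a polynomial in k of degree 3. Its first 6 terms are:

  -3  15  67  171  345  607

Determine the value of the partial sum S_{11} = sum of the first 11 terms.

12507

1st diffs: 18, 52, 104, 174, 262.
2nd diffs: 34, 52, 70, 88.
3rd diffs: 18, 18, 18 (constant).
Newton forward-difference form: x_k = -3 + 18·C(k-1,1) + 34·C(k-1,2) + 18·C(k-1,3).
Continuing: …, 975, 1467, 2101, 2895, …, x_{11} = 3867.
Summing k = 1..11 (11 terms) gives 12507.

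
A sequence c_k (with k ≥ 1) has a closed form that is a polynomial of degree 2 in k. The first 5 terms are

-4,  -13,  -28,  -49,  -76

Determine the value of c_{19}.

1st diffs: -9, -15, -21, -27.
2nd diffs: -6, -6, -6 (constant).
Newton forward-difference form: c_k = -4 + (-9)·C(k-1,1) + (-6)·C(k-1,2).
At k = 19: k-1 = 18, so c_{19} = -4 - 162 - 918 = -1084.

-1084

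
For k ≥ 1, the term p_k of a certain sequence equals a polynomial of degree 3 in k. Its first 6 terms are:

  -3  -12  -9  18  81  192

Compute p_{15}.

5331

1st diffs: -9, 3, 27, 63, 111.
2nd diffs: 12, 24, 36, 48.
3rd diffs: 12, 12, 12 (constant).
Newton forward-difference form: p_k = -3 + (-9)·C(k-1,1) + 12·C(k-1,2) + 12·C(k-1,3).
At k = 15: k-1 = 14, so p_{15} = -3 - 126 + 1092 + 4368 = 5331.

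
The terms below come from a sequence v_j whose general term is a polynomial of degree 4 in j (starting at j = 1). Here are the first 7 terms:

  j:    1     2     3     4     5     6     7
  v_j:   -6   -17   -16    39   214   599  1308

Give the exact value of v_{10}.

1st diffs: -11, 1, 55, 175, 385, 709.
2nd diffs: 12, 54, 120, 210, 324.
3rd diffs: 42, 66, 90, 114.
4th diffs: 24, 24, 24 (constant).
Newton forward-difference form: v_j = -6 + (-11)·C(j-1,1) + 12·C(j-1,2) + 42·C(j-1,3) + 24·C(j-1,4).
At j = 10: j-1 = 9, so v_{10} = -6 - 99 + 432 + 3528 + 3024 = 6879.

6879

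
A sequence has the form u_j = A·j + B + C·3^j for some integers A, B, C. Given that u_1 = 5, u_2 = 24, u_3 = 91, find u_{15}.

Write the equations: A + B + 3C = 5; 2A + B + 9C = 24; 3A + B + 27C = 91.
Subtracting the first from the second: A + 6C = 19.
Subtracting the second from the third: A + 18C = 67.
Solving: C = 4, A = -5, then B = -2.
So u_j = -5·j + (-2) + 4·3^j; at j=15 this is 57395551.

57395551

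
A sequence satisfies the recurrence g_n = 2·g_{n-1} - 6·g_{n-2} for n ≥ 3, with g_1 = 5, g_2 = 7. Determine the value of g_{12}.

96352

Compute successive terms:
g_3 = -16, g_4 = -74, g_5 = -52, g_6 = 340, g_7 = 992, g_8 = -56, g_9 = -6064, g_{10} = -11792, g_{11} = 12800, g_{12} = 96352.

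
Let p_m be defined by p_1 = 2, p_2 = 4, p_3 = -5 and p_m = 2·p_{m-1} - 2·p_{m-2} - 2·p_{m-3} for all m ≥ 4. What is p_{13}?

-5536

Step forward from the initial values:
p_4 = -22, p_5 = -42, p_6 = -30, p_7 = 68, p_8 = 280, p_9 = 484, p_{10} = 272, p_{11} = -984, p_{12} = -3480, p_{13} = -5536.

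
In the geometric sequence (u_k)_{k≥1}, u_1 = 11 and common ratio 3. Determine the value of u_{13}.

5845851

u_k = 11·3^(k-1).
u_{13} = 11·3^12 = 5845851.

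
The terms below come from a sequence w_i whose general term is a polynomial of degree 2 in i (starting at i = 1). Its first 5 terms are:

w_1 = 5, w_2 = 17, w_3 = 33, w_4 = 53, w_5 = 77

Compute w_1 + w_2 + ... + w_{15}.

3155

1st diffs: 12, 16, 20, 24.
2nd diffs: 4, 4, 4 (constant).
So w_i = 2i^2 + 6i - 3.
Continuing: …, 105, 137, 173, 213, …, w_{15} = 537.
Summing i = 1..15 (15 terms) gives 3155.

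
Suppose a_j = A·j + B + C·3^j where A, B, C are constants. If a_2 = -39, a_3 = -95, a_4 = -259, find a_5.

Plug in j = 2, 3, 4: 2A + B + 9C = -39; 3A + B + 27C = -95; 4A + B + 81C = -259.
Subtracting the first from the second: A + 18C = -56.
Subtracting the second from the third: A + 54C = -164.
Solving: C = -3, A = -2, then B = -8.
So a_j = -2·j + (-8) + (-3)·3^j; at j=5 this is -747.

-747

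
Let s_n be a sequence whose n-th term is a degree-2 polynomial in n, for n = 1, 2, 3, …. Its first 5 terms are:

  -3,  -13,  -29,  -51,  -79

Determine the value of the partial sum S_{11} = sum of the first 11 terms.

1st diffs: -10, -16, -22, -28.
2nd diffs: -6, -6, -6 (constant).
Newton forward-difference form: s_n = -3 + (-10)·C(n-1,1) + (-6)·C(n-1,2).
Continuing: …, -113, -153, -199, -251, …, s_{11} = -373.
Summing n = 1..11 (11 terms) gives -1573.

-1573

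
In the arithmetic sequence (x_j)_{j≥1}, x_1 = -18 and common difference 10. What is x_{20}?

x_j = -18 + (j - 1)·10.
x_{20} = -18 + 19·10 = 172.

172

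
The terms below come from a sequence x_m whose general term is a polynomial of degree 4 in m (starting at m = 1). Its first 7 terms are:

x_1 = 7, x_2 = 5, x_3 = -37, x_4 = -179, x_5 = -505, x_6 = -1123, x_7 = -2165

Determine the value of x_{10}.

-9515

1st diffs: -2, -42, -142, -326, -618, -1042.
2nd diffs: -40, -100, -184, -292, -424.
3rd diffs: -60, -84, -108, -132.
4th diffs: -24, -24, -24 (constant).
Newton forward-difference form: x_m = 7 + (-2)·C(m-1,1) + (-40)·C(m-1,2) + (-60)·C(m-1,3) + (-24)·C(m-1,4).
At m = 10: m-1 = 9, so x_{10} = 7 - 18 - 1440 - 5040 - 3024 = -9515.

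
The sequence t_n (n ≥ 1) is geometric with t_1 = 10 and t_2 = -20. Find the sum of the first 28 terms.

Common ratio r = -2.
t_n = 10·(-2)^(n-1).
S = 10·((-2)^28 - 1)/(-2 - 1) = 10·(268435456 - 1)/(-3) = -894784850.

-894784850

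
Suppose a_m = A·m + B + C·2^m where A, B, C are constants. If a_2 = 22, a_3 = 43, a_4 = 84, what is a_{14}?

81934

Write the equations: 2A + B + 4C = 22; 3A + B + 8C = 43; 4A + B + 16C = 84.
Subtracting the first from the second: A + 4C = 21.
Subtracting the second from the third: A + 8C = 41.
Solving: C = 5, A = 1, then B = 0.
Hence a_{14} = 1·14 + 0 + 5·16384 = 81934.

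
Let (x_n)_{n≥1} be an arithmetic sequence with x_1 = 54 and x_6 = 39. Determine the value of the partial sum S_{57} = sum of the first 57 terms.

-1710

Common difference d = (39 - 54) / (6 - 1) = -3.
x_n = 54 + (n - 1)·(-3).
x_{57} = -114; S = 57·(54 + (-114))/2 = -1710.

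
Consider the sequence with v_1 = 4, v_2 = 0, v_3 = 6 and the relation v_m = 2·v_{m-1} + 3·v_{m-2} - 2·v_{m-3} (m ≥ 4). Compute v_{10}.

3652

v_4 = 4; v_5 = 26; v_6 = 52; v_7 = 174; v_8 = 452; v_9 = 1322; v_{10} = 3652.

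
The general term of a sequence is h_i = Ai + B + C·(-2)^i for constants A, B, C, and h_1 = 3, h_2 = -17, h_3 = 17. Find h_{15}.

98273

At i = 1, 2, 3: A + B - 2C = 3; 2A + B + 4C = -17; 3A + B - 8C = 17.
Subtracting the first from the second: A + 6C = -20.
Subtracting the second from the third: A - 12C = 34.
Solving: C = -3, A = -2, then B = -1.
So h_i = -2·i + (-1) + (-3)·(-2)^i; at i=15 this is 98273.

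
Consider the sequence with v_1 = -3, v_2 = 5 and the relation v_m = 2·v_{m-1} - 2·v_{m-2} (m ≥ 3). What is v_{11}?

Applying the relation repeatedly:
v_3 = 16; v_4 = 22; v_5 = 12; v_6 = -20; v_7 = -64; v_8 = -88; v_9 = -48; v_{10} = 80; v_{11} = 256.

256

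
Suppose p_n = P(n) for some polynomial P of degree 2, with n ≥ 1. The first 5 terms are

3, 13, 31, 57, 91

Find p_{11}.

463

1st diffs: 10, 18, 26, 34.
2nd diffs: 8, 8, 8 (constant).
Newton forward-difference form: p_n = 3 + 10·C(n-1,1) + 8·C(n-1,2).
At n = 11: n-1 = 10, so p_{11} = 3 + 100 + 360 = 463.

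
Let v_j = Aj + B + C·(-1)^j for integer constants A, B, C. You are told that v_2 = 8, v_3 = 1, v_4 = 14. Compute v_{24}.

Write the equations: 2A + B + C = 8; 3A + B - C = 1; 4A + B + C = 14.
Subtracting the first from the second: A - 2C = -7.
Subtracting the second from the third: A + 2C = 13.
Solving: C = 5, A = 3, then B = -3.
Therefore v_{24} = 72 + (-3) + 5·1 = 74.

74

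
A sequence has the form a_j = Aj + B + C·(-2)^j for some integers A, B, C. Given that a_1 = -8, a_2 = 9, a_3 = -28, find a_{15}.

-98320

Plug in j = 1, 2, 3: A + B - 2C = -8; 2A + B + 4C = 9; 3A + B - 8C = -28.
Subtracting the first from the second: A + 6C = 17.
Subtracting the second from the third: A - 12C = -37.
Solving: C = 3, A = -1, then B = -1.
So a_j = -1·j + (-1) + 3·(-2)^j; at j=15 this is -98320.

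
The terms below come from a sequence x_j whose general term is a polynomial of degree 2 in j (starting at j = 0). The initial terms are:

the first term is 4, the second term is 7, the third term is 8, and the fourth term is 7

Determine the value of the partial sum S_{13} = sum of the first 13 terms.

-286

1st diffs: 3, 1, -1.
2nd diffs: -2, -2 (constant).
So x_j = -j^2 + 4j + 4.
Continuing: …, 4, -1, -8, -17, …, x_{12} = -92.
Summing j = 0..12 (13 terms) gives -286.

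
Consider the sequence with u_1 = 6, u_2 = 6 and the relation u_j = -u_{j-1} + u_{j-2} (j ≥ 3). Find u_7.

-18

Applying the relation repeatedly:
u_3 = 0, u_4 = 6, u_5 = -6, u_6 = 12, u_7 = -18.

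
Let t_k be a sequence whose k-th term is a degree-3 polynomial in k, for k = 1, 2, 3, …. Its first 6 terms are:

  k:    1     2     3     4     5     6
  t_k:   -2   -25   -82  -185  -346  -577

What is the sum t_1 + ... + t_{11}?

-10857

1st diffs: -23, -57, -103, -161, -231.
2nd diffs: -34, -46, -58, -70.
3rd diffs: -12, -12, -12 (constant).
Newton forward-difference form: t_k = -2 + (-23)·C(k-1,1) + (-34)·C(k-1,2) + (-12)·C(k-1,3).
Continuing: …, -890, -1297, -1810, -2441, …, t_{11} = -3202.
Summing k = 1..11 (11 terms) gives -10857.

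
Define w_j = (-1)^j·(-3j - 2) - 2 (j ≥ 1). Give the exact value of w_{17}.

51

(-1)^17 = -1; -3j - 2 at j=17 is -53; so w_{17} = 51.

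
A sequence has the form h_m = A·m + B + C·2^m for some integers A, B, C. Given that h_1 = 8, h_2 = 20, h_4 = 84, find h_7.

650

Write the equations: A + B + 2C = 8; 2A + B + 4C = 20; 4A + B + 16C = 84.
Subtracting the first from the second: A + 2C = 12.
Subtracting the second from the third: 2A + 12C = 64.
Solving: C = 5, A = 2, then B = -4.
Therefore h_7 = 14 + (-4) + 5·128 = 650.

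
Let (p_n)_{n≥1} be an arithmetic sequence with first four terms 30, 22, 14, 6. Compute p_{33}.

Common difference d = -8.
p_n = 30 + (n - 1)·(-8).
p_{33} = 30 + 32·(-8) = -226.

-226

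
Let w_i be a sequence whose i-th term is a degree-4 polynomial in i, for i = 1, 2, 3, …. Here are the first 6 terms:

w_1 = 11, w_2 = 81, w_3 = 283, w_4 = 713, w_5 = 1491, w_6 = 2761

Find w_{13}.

42563

1st diffs: 70, 202, 430, 778, 1270.
2nd diffs: 132, 228, 348, 492.
3rd diffs: 96, 120, 144.
4th diffs: 24, 24 (constant).
Newton forward-difference form: w_i = 11 + 70·C(i-1,1) + 132·C(i-1,2) + 96·C(i-1,3) + 24·C(i-1,4).
At i = 13: i-1 = 12, so w_{13} = 11 + 840 + 8712 + 21120 + 11880 = 42563.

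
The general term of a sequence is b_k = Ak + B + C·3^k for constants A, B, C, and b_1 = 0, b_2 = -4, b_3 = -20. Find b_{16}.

-43046688

At k = 1, 2, 3: A + B + 3C = 0; 2A + B + 9C = -4; 3A + B + 27C = -20.
Subtracting the first from the second: A + 6C = -4.
Subtracting the second from the third: A + 18C = -16.
Solving: C = -1, A = 2, then B = 1.
Hence b_{16} = 2·16 + 1 + (-1)·43046721 = -43046688.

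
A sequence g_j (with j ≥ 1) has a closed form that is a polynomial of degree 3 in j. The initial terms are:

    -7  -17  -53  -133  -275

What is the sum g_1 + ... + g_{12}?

-15374

1st diffs: -10, -36, -80, -142.
2nd diffs: -26, -44, -62.
3rd diffs: -18, -18 (constant).
Newton forward-difference form: g_j = -7 + (-10)·C(j-1,1) + (-26)·C(j-1,2) + (-18)·C(j-1,3).
Continuing: …, -497, -817, -1253, -1823, …, g_{12} = -4517.
Summing j = 1..12 (12 terms) gives -15374.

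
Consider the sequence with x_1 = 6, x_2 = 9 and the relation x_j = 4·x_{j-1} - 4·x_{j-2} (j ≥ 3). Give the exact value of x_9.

Applying the relation repeatedly:
x_3 = 12;  x_4 = 12;  x_5 = 0;  x_6 = -48;  x_7 = -192;  x_8 = -576;  x_9 = -1536.
(Characteristic roots are 2 and 2.)

-1536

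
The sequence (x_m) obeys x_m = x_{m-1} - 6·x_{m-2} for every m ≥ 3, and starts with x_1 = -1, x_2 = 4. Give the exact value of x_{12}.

Step forward from the initial values:
x_3 = 10, x_4 = -14, x_5 = -74, x_6 = 10, x_7 = 454, x_8 = 394, x_9 = -2330, x_{10} = -4694, x_{11} = 9286, x_{12} = 37450.

37450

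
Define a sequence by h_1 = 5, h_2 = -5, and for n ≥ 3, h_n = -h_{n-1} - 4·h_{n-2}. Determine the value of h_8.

Step forward from the initial values:
h_3 = -15, h_4 = 35, h_5 = 25, h_6 = -165, h_7 = 65, h_8 = 595.

595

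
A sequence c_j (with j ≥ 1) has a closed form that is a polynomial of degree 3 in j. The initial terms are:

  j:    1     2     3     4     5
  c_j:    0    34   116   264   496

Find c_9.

2624

1st diffs: 34, 82, 148, 232.
2nd diffs: 48, 66, 84.
3rd diffs: 18, 18 (constant).
So c_j = 3j^3 + 6j^2 - 5j - 4.
Evaluating at j = 9 gives c_9 = 2624.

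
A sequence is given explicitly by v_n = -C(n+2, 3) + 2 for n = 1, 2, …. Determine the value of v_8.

-118

C(10, 3) = 120, so v_8 = -118.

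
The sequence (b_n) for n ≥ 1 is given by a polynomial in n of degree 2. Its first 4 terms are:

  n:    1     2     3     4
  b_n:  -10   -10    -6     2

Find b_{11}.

170

1st diffs: 0, 4, 8.
2nd diffs: 4, 4 (constant).
So b_n = 2n^2 - 6n - 6.
Evaluating at n = 11 gives b_{11} = 170.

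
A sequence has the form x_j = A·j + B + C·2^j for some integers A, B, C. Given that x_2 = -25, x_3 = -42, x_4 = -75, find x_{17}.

The three given values yield: 2A + B + 4C = -25; 3A + B + 8C = -42; 4A + B + 16C = -75.
Subtracting the first from the second: A + 4C = -17.
Subtracting the second from the third: A + 8C = -33.
Solving: C = -4, A = -1, then B = -7.
So x_j = -1·j + (-7) + (-4)·2^j; at j=17 this is -524312.

-524312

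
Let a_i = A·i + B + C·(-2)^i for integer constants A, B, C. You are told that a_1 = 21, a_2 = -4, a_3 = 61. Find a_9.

At i = 1, 2, 3: A + B - 2C = 21; 2A + B + 4C = -4; 3A + B - 8C = 61.
Subtracting the first from the second: A + 6C = -25.
Subtracting the second from the third: A - 12C = 65.
Solving: C = -5, A = 5, then B = 6.
Hence a_9 = 5·9 + 6 + (-5)·(-512) = 2611.

2611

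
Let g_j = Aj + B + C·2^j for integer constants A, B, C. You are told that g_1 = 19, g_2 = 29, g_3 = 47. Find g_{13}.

Plug in j = 1, 2, 3: A + B + 2C = 19; 2A + B + 4C = 29; 3A + B + 8C = 47.
Subtracting the first from the second: A + 2C = 10.
Subtracting the second from the third: A + 4C = 18.
Solving: C = 4, A = 2, then B = 9.
Therefore g_{13} = 26 + 9 + 4·8192 = 32803.

32803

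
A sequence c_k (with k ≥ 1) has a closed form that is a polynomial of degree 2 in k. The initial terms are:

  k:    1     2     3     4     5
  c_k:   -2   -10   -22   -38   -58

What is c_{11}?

1st diffs: -8, -12, -16, -20.
2nd diffs: -4, -4, -4 (constant).
Newton forward-difference form: c_k = -2 + (-8)·C(k-1,1) + (-4)·C(k-1,2).
At k = 11: k-1 = 10, so c_{11} = -2 - 80 - 180 = -262.

-262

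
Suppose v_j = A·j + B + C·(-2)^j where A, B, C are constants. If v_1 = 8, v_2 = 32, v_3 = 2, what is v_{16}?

196712

At j = 1, 2, 3: A + B - 2C = 8; 2A + B + 4C = 32; 3A + B - 8C = 2.
Subtracting the first from the second: A + 6C = 24.
Subtracting the second from the third: A - 12C = -30.
Solving: C = 3, A = 6, then B = 8.
Therefore v_{16} = 96 + 8 + 3·65536 = 196712.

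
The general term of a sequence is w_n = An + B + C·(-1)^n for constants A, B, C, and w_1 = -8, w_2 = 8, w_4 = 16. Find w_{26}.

104

Plug in n = 1, 2, 4: A + B - C = -8; 2A + B + C = 8; 4A + B + C = 16.
Subtracting the first from the second: A + 2C = 16.
Subtracting the second from the third: 2A = 8.
Solving: C = 6, A = 4, then B = -6.
Hence w_{26} = 4·26 + (-6) + 6·1 = 104.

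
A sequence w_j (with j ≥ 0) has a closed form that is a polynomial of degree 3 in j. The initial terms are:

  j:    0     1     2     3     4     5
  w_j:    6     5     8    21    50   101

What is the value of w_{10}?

896

1st diffs: -1, 3, 13, 29, 51.
2nd diffs: 4, 10, 16, 22.
3rd diffs: 6, 6, 6 (constant).
Newton forward-difference form: w_j = 6 + (-1)·C(j,1) + 4·C(j,2) + 6·C(j,3).
At j = 10: j = 10, so w_{10} = 6 - 10 + 180 + 720 = 896.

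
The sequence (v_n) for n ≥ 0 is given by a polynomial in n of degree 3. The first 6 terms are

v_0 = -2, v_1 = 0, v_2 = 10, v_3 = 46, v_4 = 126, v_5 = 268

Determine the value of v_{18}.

15946

1st diffs: 2, 10, 36, 80, 142.
2nd diffs: 8, 26, 44, 62.
3rd diffs: 18, 18, 18 (constant).
Newton forward-difference form: v_n = -2 + 2·C(n,1) + 8·C(n,2) + 18·C(n,3).
At n = 18: n = 18, so v_{18} = -2 + 36 + 1224 + 14688 = 15946.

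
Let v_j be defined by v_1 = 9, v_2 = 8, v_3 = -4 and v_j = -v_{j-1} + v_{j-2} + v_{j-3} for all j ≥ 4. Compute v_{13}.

-69

Iterate the recurrence:
v_4 = 21  v_5 = -17  v_6 = 34  v_7 = -30  v_8 = 47  v_9 = -43  v_{10} = 60  v_{11} = -56  v_{12} = 73  v_{13} = -69.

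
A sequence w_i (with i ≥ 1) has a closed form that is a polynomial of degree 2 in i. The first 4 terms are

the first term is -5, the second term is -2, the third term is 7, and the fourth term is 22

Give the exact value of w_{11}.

295

1st diffs: 3, 9, 15.
2nd diffs: 6, 6 (constant).
Newton forward-difference form: w_i = -5 + 3·C(i-1,1) + 6·C(i-1,2).
At i = 11: i-1 = 10, so w_{11} = -5 + 30 + 270 = 295.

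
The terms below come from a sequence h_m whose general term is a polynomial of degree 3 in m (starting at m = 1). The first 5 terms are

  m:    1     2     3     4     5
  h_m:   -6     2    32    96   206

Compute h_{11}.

2504

1st diffs: 8, 30, 64, 110.
2nd diffs: 22, 34, 46.
3rd diffs: 12, 12 (constant).
Newton forward-difference form: h_m = -6 + 8·C(m-1,1) + 22·C(m-1,2) + 12·C(m-1,3).
At m = 11: m-1 = 10, so h_{11} = -6 + 80 + 990 + 1440 = 2504.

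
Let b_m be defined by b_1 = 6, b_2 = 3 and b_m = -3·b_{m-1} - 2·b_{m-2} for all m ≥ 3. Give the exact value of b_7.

Iterate the recurrence:
b_3 = -21  b_4 = 57  b_5 = -129  b_6 = 273  b_7 = -561.
(Characteristic roots are -1 and -2.)

-561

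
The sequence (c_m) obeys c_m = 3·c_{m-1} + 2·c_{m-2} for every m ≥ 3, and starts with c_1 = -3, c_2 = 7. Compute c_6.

739

Compute successive terms:
c_3 = 15, c_4 = 59, c_5 = 207, c_6 = 739.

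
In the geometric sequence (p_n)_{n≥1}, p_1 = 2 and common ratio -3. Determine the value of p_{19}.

774840978

p_n = 2·(-3)^(n-1).
p_{19} = 2·(-3)^18 = 774840978.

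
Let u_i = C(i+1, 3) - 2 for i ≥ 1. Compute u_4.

8

C(5, 3) = 10, so u_4 = 8.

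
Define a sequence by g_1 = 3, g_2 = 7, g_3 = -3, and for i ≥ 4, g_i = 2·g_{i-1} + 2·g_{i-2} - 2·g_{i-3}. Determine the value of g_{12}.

Step forward from the initial values:
g_4 = 2;  g_5 = -16;  g_6 = -22;  g_7 = -80;  g_8 = -172;  g_9 = -460;  g_{10} = -1104;  g_{11} = -2784;  g_{12} = -6856.

-6856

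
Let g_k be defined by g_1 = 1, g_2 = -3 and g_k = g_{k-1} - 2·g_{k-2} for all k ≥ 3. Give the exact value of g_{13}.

Iterate the recurrence:
g_3 = -5, g_4 = 1, g_5 = 11, …, g_{10} = 57, g_{11} = 67, g_{12} = -47, g_{13} = -181.

-181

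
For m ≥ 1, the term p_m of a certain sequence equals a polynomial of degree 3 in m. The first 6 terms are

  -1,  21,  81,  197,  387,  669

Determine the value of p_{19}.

1st diffs: 22, 60, 116, 190, 282.
2nd diffs: 38, 56, 74, 92.
3rd diffs: 18, 18, 18 (constant).
So p_m = 3m^3 + m^2 - 2m - 3.
Evaluating at m = 19 gives p_{19} = 20897.

20897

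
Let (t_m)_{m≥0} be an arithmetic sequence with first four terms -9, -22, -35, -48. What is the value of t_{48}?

Common difference d = -13.
t_m = -9 + (m - 0)·(-13).
t_{48} = -9 + 48·(-13) = -633.

-633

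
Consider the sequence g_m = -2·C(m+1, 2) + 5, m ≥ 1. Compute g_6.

-37

C(7, 2) = 21, so g_6 = -37.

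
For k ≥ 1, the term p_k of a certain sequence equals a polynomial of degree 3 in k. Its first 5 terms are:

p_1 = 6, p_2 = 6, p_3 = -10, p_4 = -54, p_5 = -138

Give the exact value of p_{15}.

1st diffs: 0, -16, -44, -84.
2nd diffs: -16, -28, -40.
3rd diffs: -12, -12 (constant).
Newton forward-difference form: p_k = 6 + (-16)·C(k-1,2) + (-12)·C(k-1,3).
At k = 15: k-1 = 14, so p_{15} = 6 - 1456 - 4368 = -5818.

-5818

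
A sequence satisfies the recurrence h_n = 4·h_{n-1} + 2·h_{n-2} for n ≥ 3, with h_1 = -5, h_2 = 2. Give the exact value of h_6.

h_3 = -2, h_4 = -4, h_5 = -20, h_6 = -88.

-88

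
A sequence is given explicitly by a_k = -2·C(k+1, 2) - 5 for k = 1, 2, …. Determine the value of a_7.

-61

C(8, 2) = 28, so a_7 = -61.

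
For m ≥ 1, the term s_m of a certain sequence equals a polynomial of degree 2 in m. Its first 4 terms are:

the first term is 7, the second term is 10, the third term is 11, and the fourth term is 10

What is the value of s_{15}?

-133

1st diffs: 3, 1, -1.
2nd diffs: -2, -2 (constant).
So s_m = -m^2 + 6m + 2.
Evaluating at m = 15 gives s_{15} = -133.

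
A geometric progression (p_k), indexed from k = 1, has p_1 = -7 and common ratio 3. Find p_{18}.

p_k = (-7)·3^(k-1).
p_{18} = (-7)·3^17 = -903981141.

-903981141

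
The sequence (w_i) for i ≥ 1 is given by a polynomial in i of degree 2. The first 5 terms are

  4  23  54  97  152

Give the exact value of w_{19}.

1st diffs: 19, 31, 43, 55.
2nd diffs: 12, 12, 12 (constant).
So w_i = 6i^2 + i - 3.
Evaluating at i = 19 gives w_{19} = 2182.

2182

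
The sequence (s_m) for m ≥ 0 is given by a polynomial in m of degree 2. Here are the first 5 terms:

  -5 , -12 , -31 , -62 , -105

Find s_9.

1st diffs: -7, -19, -31, -43.
2nd diffs: -12, -12, -12 (constant).
So s_m = -6m^2 - m - 5.
Evaluating at m = 9 gives s_9 = -500.

-500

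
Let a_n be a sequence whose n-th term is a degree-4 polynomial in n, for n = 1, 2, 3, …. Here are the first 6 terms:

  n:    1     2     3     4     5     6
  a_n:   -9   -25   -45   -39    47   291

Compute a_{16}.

45741

1st diffs: -16, -20, 6, 86, 244.
2nd diffs: -4, 26, 80, 158.
3rd diffs: 30, 54, 78.
4th diffs: 24, 24 (constant).
Newton forward-difference form: a_n = -9 + (-16)·C(n-1,1) + (-4)·C(n-1,2) + 30·C(n-1,3) + 24·C(n-1,4).
At n = 16: n-1 = 15, so a_{16} = -9 - 240 - 420 + 13650 + 32760 = 45741.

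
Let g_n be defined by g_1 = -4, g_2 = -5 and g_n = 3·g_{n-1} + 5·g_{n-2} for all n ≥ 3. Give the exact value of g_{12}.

-12764605

Iterate the recurrence:
g_3 = -35, g_4 = -130, g_5 = -565, g_6 = -2345, g_7 = -9860, g_8 = -41305, g_9 = -173215, g_{10} = -726170, g_{11} = -3044585, g_{12} = -12764605.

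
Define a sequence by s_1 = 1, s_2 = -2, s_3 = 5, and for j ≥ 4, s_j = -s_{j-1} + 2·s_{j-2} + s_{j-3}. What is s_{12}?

-948

Iterate the recurrence:
s_4 = -8, s_5 = 16, s_6 = -27, s_7 = 51, s_8 = -89, s_9 = 164, s_{10} = -291, s_{11} = 530, s_{12} = -948.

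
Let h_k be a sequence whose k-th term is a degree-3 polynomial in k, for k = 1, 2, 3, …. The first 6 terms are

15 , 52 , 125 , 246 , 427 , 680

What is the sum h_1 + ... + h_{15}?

36870

1st diffs: 37, 73, 121, 181, 253.
2nd diffs: 36, 48, 60, 72.
3rd diffs: 12, 12, 12 (constant).
Newton forward-difference form: h_k = 15 + 37·C(k-1,1) + 36·C(k-1,2) + 12·C(k-1,3).
Continuing: …, 1017, 1450, 1991, 2652, …, h_{15} = 8177.
Summing k = 1..15 (15 terms) gives 36870.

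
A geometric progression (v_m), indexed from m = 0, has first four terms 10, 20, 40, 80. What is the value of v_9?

5120

Common ratio r = 2.
v_m = 10·2^(m-0).
v_9 = 10·2^9 = 5120.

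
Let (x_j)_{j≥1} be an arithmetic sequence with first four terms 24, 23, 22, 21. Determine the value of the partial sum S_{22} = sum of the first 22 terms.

Common difference d = -1.
x_j = 24 + (j - 1)·(-1).
x_{22} = 3; S = 22·(24 + 3)/2 = 297.

297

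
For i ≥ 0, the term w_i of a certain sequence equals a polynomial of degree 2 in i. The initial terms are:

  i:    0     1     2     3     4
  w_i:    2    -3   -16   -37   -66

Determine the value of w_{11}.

1st diffs: -5, -13, -21, -29.
2nd diffs: -8, -8, -8 (constant).
Newton forward-difference form: w_i = 2 + (-5)·C(i,1) + (-8)·C(i,2).
At i = 11: i = 11, so w_{11} = 2 - 55 - 440 = -493.

-493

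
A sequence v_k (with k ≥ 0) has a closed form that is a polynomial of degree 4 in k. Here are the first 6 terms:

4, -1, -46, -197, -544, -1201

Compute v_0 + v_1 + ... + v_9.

-24893

1st diffs: -5, -45, -151, -347, -657.
2nd diffs: -40, -106, -196, -310.
3rd diffs: -66, -90, -114.
4th diffs: -24, -24 (constant).
So v_k = -k^4 - 5k^3 + 2k^2 - k + 4.
Continuing: -2306, -4021, -6532, -10049.
Summing k = 0..9 (10 terms) gives -24893.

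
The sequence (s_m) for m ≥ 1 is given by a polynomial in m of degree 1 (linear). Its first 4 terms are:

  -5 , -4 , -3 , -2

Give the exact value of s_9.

1st diffs: 1, 1, 1 (constant).
So s_m = m - 6.
Evaluating at m = 9 gives s_9 = 3.

3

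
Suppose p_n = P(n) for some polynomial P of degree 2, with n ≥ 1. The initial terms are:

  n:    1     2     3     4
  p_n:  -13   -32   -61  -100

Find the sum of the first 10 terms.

1st diffs: -19, -29, -39.
2nd diffs: -10, -10 (constant).
Newton forward-difference form: p_n = -13 + (-19)·C(n-1,1) + (-10)·C(n-1,2).
Continuing: …, -149, -208, -277, -356, …, p_{10} = -544.
Summing n = 1..10 (10 terms) gives -2185.

-2185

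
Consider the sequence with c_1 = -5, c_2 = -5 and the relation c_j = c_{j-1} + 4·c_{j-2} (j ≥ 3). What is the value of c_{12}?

-96525

Compute successive terms:
c_3 = -25  c_4 = -45  c_5 = -145  c_6 = -325  c_7 = -905  c_8 = -2205  c_9 = -5825  c_{10} = -14645  c_{11} = -37945  c_{12} = -96525.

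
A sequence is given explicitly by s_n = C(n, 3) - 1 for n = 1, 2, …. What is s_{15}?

C(15, 3) = 455, so s_{15} = 454.

454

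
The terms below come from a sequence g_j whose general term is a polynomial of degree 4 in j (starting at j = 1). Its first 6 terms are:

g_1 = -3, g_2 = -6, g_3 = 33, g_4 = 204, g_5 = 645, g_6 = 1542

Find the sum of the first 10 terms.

1st diffs: -3, 39, 171, 441, 897.
2nd diffs: 42, 132, 270, 456.
3rd diffs: 90, 138, 186.
4th diffs: 48, 48 (constant).
So g_j = 2j^4 - 5j^3 + j^2 - j.
Continuing: 3129, 5688, 9549, 15090.
Summing j = 1..10 (10 terms) gives 35871.

35871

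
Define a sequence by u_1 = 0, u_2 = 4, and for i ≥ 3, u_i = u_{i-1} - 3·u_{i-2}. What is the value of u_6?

4

Iterate the recurrence:
u_3 = 4;  u_4 = -8;  u_5 = -20;  u_6 = 4.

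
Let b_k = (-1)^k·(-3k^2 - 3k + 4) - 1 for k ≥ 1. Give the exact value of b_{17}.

913

(-1)^17 = -1; -3k^2 - 3k + 4 at k=17 is -914; so b_{17} = 913.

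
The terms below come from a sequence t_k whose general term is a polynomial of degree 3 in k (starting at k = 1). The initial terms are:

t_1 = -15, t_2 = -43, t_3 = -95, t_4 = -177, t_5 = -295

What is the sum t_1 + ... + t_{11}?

1st diffs: -28, -52, -82, -118.
2nd diffs: -24, -30, -36.
3rd diffs: -6, -6 (constant).
Newton forward-difference form: t_k = -15 + (-28)·C(k-1,1) + (-24)·C(k-1,2) + (-6)·C(k-1,3).
Continuing: …, -455, -663, -925, -1247, …, t_{11} = -2095.
Summing k = 1..11 (11 terms) gives -7645.

-7645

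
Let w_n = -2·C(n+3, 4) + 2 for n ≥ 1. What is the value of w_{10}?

C(13, 4) = 715, so w_{10} = -1428.

-1428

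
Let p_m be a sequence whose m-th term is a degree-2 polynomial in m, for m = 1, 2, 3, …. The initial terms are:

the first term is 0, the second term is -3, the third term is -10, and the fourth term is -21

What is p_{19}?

1st diffs: -3, -7, -11.
2nd diffs: -4, -4 (constant).
Newton forward-difference form: p_m = (-3)·C(m-1,1) + (-4)·C(m-1,2).
At m = 19: m-1 = 18, so p_{19} = -54 - 612 = -666.

-666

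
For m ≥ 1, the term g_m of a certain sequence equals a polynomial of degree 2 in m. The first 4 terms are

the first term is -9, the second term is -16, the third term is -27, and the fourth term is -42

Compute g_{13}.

-357

1st diffs: -7, -11, -15.
2nd diffs: -4, -4 (constant).
So g_m = -2m^2 - m - 6.
Evaluating at m = 13 gives g_{13} = -357.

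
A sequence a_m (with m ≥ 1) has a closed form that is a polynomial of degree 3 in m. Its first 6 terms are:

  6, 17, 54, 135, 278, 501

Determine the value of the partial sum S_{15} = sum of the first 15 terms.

1st diffs: 11, 37, 81, 143, 223.
2nd diffs: 26, 44, 62, 80.
3rd diffs: 18, 18, 18 (constant).
Newton forward-difference form: a_m = 6 + 11·C(m-1,1) + 26·C(m-1,2) + 18·C(m-1,3).
Continuing: …, 822, 1259, 1830, 2553, …, a_{15} = 9078.
Summing m = 1..15 (15 terms) gives 37645.

37645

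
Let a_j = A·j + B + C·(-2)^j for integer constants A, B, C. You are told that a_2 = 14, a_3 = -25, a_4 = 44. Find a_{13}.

The three given values yield: 2A + B + 4C = 14; 3A + B - 8C = -25; 4A + B + 16C = 44.
Subtracting the first from the second: A - 12C = -39.
Subtracting the second from the third: A + 24C = 69.
Solving: C = 3, A = -3, then B = 8.
So a_j = -3·j + 8 + 3·(-2)^j; at j=13 this is -24607.

-24607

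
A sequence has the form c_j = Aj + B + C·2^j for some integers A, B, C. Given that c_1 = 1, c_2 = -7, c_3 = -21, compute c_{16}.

-196631

Plug in j = 1, 2, 3: A + B + 2C = 1; 2A + B + 4C = -7; 3A + B + 8C = -21.
Subtracting the first from the second: A + 2C = -8.
Subtracting the second from the third: A + 4C = -14.
Solving: C = -3, A = -2, then B = 9.
So c_j = -2·j + 9 + (-3)·2^j; at j=16 this is -196631.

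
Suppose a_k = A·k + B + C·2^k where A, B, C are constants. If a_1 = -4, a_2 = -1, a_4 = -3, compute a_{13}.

Plug in k = 1, 2, 4: A + B + 2C = -4; 2A + B + 4C = -1; 4A + B + 16C = -3.
Subtracting the first from the second: A + 2C = 3.
Subtracting the second from the third: 2A + 12C = -2.
Solving: C = -1, A = 5, then B = -7.
Hence a_{13} = 5·13 + (-7) + (-1)·8192 = -8134.

-8134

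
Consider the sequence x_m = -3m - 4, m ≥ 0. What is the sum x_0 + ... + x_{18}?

-589

Over m = 0..18: Σm = 171.
Total = (-3)·171 + (-4)·19 = -589.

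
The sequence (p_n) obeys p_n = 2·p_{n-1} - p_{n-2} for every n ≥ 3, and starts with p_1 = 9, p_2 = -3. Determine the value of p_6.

-51

Step forward from the initial values:
p_3 = -15;  p_4 = -27;  p_5 = -39;  p_6 = -51.
(Characteristic roots are 1 and 1.)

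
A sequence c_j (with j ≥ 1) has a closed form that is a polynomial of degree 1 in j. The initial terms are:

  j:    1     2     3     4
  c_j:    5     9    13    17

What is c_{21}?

1st diffs: 4, 4, 4 (constant).
So c_j = 4j + 1.
Evaluating at j = 21 gives c_{21} = 85.

85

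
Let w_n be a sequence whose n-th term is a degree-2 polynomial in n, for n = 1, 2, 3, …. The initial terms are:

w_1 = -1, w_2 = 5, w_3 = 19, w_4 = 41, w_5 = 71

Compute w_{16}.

929

1st diffs: 6, 14, 22, 30.
2nd diffs: 8, 8, 8 (constant).
So w_n = 4n^2 - 6n + 1.
Evaluating at n = 16 gives w_{16} = 929.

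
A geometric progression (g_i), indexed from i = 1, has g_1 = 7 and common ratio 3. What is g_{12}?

g_i = 7·3^(i-1).
g_{12} = 7·3^11 = 1240029.

1240029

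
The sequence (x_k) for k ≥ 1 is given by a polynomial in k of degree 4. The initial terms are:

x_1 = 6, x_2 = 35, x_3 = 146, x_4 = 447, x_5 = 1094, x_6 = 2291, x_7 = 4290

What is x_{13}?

53286

1st diffs: 29, 111, 301, 647, 1197, 1999.
2nd diffs: 82, 190, 346, 550, 802.
3rd diffs: 108, 156, 204, 252.
4th diffs: 48, 48, 48 (constant).
Newton forward-difference form: x_k = 6 + 29·C(k-1,1) + 82·C(k-1,2) + 108·C(k-1,3) + 48·C(k-1,4).
At k = 13: k-1 = 12, so x_{13} = 6 + 348 + 5412 + 23760 + 23760 = 53286.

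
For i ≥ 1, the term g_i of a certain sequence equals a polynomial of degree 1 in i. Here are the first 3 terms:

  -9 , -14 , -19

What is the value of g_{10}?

1st diffs: -5, -5 (constant).
So g_i = -5i - 4.
Evaluating at i = 10 gives g_{10} = -54.

-54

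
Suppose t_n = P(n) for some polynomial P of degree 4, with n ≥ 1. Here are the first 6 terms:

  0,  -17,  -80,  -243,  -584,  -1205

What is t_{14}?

1st diffs: -17, -63, -163, -341, -621.
2nd diffs: -46, -100, -178, -280.
3rd diffs: -54, -78, -102.
4th diffs: -24, -24 (constant).
So t_n = -n^4 + n^3 - 4n^2 + 3n + 1.
Evaluating at n = 14 gives t_{14} = -36413.

-36413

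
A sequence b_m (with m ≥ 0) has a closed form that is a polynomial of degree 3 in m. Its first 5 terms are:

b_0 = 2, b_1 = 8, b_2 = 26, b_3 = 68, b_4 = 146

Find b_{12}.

1st diffs: 6, 18, 42, 78.
2nd diffs: 12, 24, 36.
3rd diffs: 12, 12 (constant).
Newton forward-difference form: b_m = 2 + 6·C(m,1) + 12·C(m,2) + 12·C(m,3).
At m = 12: m = 12, so b_{12} = 2 + 72 + 792 + 2640 = 3506.

3506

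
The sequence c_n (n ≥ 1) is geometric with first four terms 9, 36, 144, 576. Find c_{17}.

Common ratio r = 4.
c_n = 9·4^(n-1).
c_{17} = 9·4^16 = 38654705664.

38654705664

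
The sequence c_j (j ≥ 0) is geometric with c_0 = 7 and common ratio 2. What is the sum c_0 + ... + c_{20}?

14680057

c_j = 7·2^(j-0).
S = 7·(2^21 - 1)/(2 - 1) = 7·(2097152 - 1)/(1) = 14680057.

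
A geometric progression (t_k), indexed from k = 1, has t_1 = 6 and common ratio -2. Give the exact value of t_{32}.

-12884901888

t_k = 6·(-2)^(k-1).
t_{32} = 6·(-2)^31 = -12884901888.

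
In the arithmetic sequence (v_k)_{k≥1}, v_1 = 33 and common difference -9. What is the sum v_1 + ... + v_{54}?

v_k = 33 + (k - 1)·(-9).
v_{54} = -444; S = 54·(33 + (-444))/2 = -11097.

-11097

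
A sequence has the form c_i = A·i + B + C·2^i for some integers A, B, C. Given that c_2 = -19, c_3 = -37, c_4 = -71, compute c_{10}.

-4115

The three given values yield: 2A + B + 4C = -19; 3A + B + 8C = -37; 4A + B + 16C = -71.
Subtracting the first from the second: A + 4C = -18.
Subtracting the second from the third: A + 8C = -34.
Solving: C = -4, A = -2, then B = 1.
So c_i = -2·i + 1 + (-4)·2^i; at i=10 this is -4115.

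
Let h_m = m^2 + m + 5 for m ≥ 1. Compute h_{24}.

605

h_{24} = 1·24^2 + 1·24 + 5 = 605.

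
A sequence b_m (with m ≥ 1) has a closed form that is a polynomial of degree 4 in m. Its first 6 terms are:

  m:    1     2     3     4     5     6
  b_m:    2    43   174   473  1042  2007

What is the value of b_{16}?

1st diffs: 41, 131, 299, 569, 965.
2nd diffs: 90, 168, 270, 396.
3rd diffs: 78, 102, 126.
4th diffs: 24, 24 (constant).
So b_m = m^4 + 3m^3 + 2m^2 - m - 3.
Evaluating at m = 16 gives b_{16} = 78317.

78317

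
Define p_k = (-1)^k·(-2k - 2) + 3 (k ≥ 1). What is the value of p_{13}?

31

(-1)^13 = -1; -2k - 2 at k=13 is -28; so p_{13} = 31.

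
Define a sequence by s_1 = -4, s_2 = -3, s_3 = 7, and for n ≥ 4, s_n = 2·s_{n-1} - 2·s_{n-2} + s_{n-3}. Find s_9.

Applying the relation repeatedly:
s_4 = 16; s_5 = 15; s_6 = 5; s_7 = -4; s_8 = -3; s_9 = 7.

7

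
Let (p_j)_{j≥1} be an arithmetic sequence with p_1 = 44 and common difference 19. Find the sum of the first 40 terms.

16580

p_j = 44 + (j - 1)·19.
p_{40} = 785; S = 40·(44 + 785)/2 = 16580.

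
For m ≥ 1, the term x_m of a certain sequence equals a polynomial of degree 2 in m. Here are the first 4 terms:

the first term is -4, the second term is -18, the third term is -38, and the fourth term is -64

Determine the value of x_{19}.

1st diffs: -14, -20, -26.
2nd diffs: -6, -6 (constant).
So x_m = -3m^2 - 5m + 4.
Evaluating at m = 19 gives x_{19} = -1174.

-1174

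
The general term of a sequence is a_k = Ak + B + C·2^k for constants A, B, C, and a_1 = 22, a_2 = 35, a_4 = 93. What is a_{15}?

Write the equations: A + B + 2C = 22; 2A + B + 4C = 35; 4A + B + 16C = 93.
Subtracting the first from the second: A + 2C = 13.
Subtracting the second from the third: 2A + 12C = 58.
Solving: C = 4, A = 5, then B = 9.
So a_k = 5·k + 9 + 4·2^k; at k=15 this is 131156.

131156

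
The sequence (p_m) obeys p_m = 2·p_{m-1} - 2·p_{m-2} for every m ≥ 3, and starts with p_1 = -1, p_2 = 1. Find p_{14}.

-64

Compute successive terms:
p_3 = 4  p_4 = 6  p_5 = 4  …  p_{11} = 64  p_{12} = 96  p_{13} = 64  p_{14} = -64.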